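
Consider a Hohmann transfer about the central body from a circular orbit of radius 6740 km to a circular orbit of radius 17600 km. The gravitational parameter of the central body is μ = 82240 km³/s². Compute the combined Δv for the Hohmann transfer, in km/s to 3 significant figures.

Δv = 1.26 km/s

Transfer-ellipse semi-major axis a_t = (r₁ + r₂)/2 = (6740 + 17600)/2 = 12170 km.
At r₁ the circular-orbit speed is v₁ = √(μ/r₁) = 3.4931 km/s.
On the transfer ellipse at r₁, vis-viva gives v_p = √[μ(2/r₁ − 1/a_t)] = 4.2007 km/s.
First burn Δv₁ = |v_p − v₁| = 0.7076 km/s.
At r₂, v₂ = √(μ/r₂) = 2.162 km/s.
Transfer-orbit speed at r₂: v_a = √[μ(2/r₂ − 1/a_t)] = 1.609 km/s.
Second burn Δv₂ = |v₂ − v_a| = 0.5530 km/s.
Δv = Δv₁ + Δv₂ = 0.7076 + 0.5530 = 1.261 km/s.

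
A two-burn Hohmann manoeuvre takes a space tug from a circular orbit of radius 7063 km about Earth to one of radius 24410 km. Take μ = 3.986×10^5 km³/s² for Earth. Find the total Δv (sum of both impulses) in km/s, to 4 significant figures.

Transfer-ellipse semi-major axis a_t = (r₁ + r₂)/2 = (7063 + 24410)/2 = 15736.5 km.
Circular speed at r₁: v₁ = √(μ/r₁) = √(3.986×10^5/7063) = 7.512 km/s.
On the transfer ellipse at r₁, vis-viva gives v_p = √[μ(2/r₁ − 1/a_t)] = 9.356 km/s.
First burn Δv₁ = |v_p − v₁| = 1.844 km/s.
At r₂, v₂ = √(μ/r₂) = 4.041 km/s.
Transfer-orbit speed at r₂: v_a = √[μ(2/r₂ − 1/a_t)] = 2.707 km/s.
Second burn Δv₂ = |v₂ − v_a| = 1.334 km/s.
Total Δv = Δv₁ + Δv₂ = 3.178 km/s.

Δv = 3.178 km/s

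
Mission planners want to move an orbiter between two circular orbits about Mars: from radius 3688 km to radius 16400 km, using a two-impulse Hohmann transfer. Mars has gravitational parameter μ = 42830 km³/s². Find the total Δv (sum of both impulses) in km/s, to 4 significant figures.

Semi-major axis of the transfer orbit: a_t = (3688 + 16400)/2 = 10044 km.
At r₁ the circular-orbit speed is v₁ = √(μ/r₁) = 3.4078 km/s.
Transfer-orbit speed at r₁ (vis-viva equation): v_p = √[μ(2/r₁ − 1/a_t)] = 4.3546 km/s.
First burn Δv₁ = |v_p − v₁| = 0.9468 km/s.
Circular speed at r₂: v₂ = √(μ/r₂) = 1.61604 km/s.
Transfer-orbit speed at r₂: v_a = √[μ(2/r₂ − 1/a_t)] = 0.979251 km/s.
Second burn Δv₂ = |v₂ − v_a| = 0.6368 km/s.
Total Δv = Δv₁ + Δv₂ = 1.584 km/s.

Δv = 1.584 km/s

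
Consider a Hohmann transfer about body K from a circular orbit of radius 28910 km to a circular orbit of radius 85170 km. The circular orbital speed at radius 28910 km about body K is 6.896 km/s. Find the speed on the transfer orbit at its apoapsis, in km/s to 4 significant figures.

From the circular-orbit relation v² = μ/r at r = 28910 km: μ = v²r = (6.896)² × 28910 = 1.37481×10^6 km³/s².
Transfer-ellipse semi-major axis a_t = (r₁ + r₂)/2 = (28910 + 85170)/2 = 57040 km.
At apoapsis, r = 85170 km.
Applying v² = μ(2/r − 1/a_t): v = 2.860 km/s.

v = 2.860 km/s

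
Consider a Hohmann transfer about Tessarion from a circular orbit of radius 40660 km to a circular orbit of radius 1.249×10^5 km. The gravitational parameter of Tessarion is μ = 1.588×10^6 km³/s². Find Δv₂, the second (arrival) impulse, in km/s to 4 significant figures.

The Hohmann ellipse has a_t = (r₁ + r₂)/2 = 82780 km.
Circular speed at r = 1.249×10^5 km: v_c = √(μ/r) = 3.566 km/s.
Vis-viva on the transfer ellipse at r = 1.249×10^5 km gives v_t = √[μ(2/r − 1/a_t)] = 2.499 km/s.
Δv₂ = |v_t − v_c| = |2.499 − 3.566| = 1.067 km/s.

Δv₂ = 1.067 km/s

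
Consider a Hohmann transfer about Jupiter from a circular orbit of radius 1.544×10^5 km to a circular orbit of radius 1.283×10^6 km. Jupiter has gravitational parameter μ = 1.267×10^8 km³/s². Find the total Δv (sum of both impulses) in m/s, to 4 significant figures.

Semi-major axis of the transfer orbit: a_t = (1.544×10^5 + 1.283×10^6)/2 = 7.187×10^5 km.
Circular speed at r₁: v₁ = √(μ/r₁) = √(1.267×10^8/1.544×10^5) = 28.646 km/s.
On the transfer ellipse at r₁, vis-viva equation gives v_p = √[μ(2/r₁ − 1/a_t)] = 38.274 km/s.
First burn Δv₁ = |v_p − v₁| = 9.628 km/s.
At r₂, v₂ = √(μ/r₂) = 9.937 km/s.
Transfer-orbit speed at r₂: v_a = √[μ(2/r₂ − 1/a_t)] = 4.606 km/s.
Second burn Δv₂ = |v₂ − v_a| = 5.331 km/s.
Total Δv = Δv₁ + Δv₂ = 14.96 km/s.

Δv = 14960 m/s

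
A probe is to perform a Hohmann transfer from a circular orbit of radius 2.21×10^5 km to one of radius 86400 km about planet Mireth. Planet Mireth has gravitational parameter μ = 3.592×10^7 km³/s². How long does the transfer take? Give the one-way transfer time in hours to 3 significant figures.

t = 8.77 hours

The Hohmann ellipse has a_t = (r₁ + r₂)/2 = 1.537×10^5 km.
Half the transfer-orbit period gives t = π√(a_t³/μ) = 31586 s.
Converting: 31586 s ÷ 3600 s/hour = 8.77 hours.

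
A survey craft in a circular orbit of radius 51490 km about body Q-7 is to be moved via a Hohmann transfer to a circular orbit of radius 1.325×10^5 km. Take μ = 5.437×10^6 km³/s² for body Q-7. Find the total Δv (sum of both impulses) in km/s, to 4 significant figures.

Semi-major axis of the transfer orbit: a_t = (51490 + 1.325×10^5)/2 = 91995 km.
At r₁ the circular-orbit speed is v₁ = √(μ/r₁) = 10.2759 km/s.
On the transfer ellipse at r₁, vis-viva equation gives v_p = √[μ(2/r₁ − 1/a_t)] = 12.3323 km/s.
First burn Δv₁ = |v_p − v₁| = 2.0564 km/s.
At r₂, v₂ = √(μ/r₂) = 6.4058 km/s.
Transfer-orbit speed at r₂: v_a = √[μ(2/r₂ − 1/a_t)] = 4.7924 km/s.
Second burn Δv₂ = |v₂ − v_a| = 1.6134 km/s.
Total Δv = Δv₁ + Δv₂ = 3.670 km/s.

Δv = 3.670 km/s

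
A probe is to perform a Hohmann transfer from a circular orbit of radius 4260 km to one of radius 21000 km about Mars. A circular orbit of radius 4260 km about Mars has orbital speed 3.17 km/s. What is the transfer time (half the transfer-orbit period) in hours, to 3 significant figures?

From the circular-orbit relation v² = μ/r at r = 4260 km: μ = v²r = (3.17)² × 4260 = 42808.3 km³/s².
Semi-major axis of the transfer orbit: a_t = (4260 + 21000)/2 = 12630 km.
Transfer time t = π√(a_t³/μ) = π√((12630)³ / 42808.3) = 21550 s.
Converting: 21550 s ÷ 3600 s/hour = 5.99 hours.

t = 5.99 hours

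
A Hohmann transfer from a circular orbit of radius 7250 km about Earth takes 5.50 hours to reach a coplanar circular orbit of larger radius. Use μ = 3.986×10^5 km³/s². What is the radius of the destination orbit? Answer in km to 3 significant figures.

Transfer time t = 5.50 hours = 19800 s, and t = π√(a_t³/μ).
So a_t = (μ t²/π²)^(1/3) = (3.986×10^5 × (19800)² / π²)^(1/3) = 25111 km.
Since a_t = (r₁ + r₂)/2, r₂ = 2a_t − r₁ = 2×25111 − 7250 = 42972 km.

r₂ = 43000 km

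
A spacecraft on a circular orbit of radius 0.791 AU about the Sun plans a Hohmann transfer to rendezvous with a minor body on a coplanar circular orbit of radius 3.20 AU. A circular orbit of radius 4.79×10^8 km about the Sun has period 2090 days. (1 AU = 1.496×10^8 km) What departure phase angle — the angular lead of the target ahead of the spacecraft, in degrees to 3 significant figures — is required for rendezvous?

From Kepler's third law T² = 4π²r³/μ at r = 4.79×10^8 km, T = 2090 days = 2090 × 86400 s = 1.80576×10^8 s: μ = 4π²r³/T² = 1.33060×10^11 km³/s².
In km: r₁ = 0.791 × 1.496×10^8 = 1.183336×10^8 km; r₂ = 3.20 × 1.496×10^8 = 4.7872×10^8 km.
Semi-major axis of the transfer orbit: a_t = (1.183336×10^8 + 4.7872×10^8)/2 = 2.985268×10^8 km.
The half-period of the transfer ellipse is t = π√(a_t³/μ) = 4.442×10^7 s.
The target's mean motion on its circular orbit is ω₂ = √(μ/r₂³) = 3.483×10^-8 rad/s.
Angle swept by the target during transfer: ω₂·t = 1.547 rad = 88.64°.
The spacecraft traverses 180° on the transfer ellipse, so the target must lead by 180° − 88.64° = 91.4°.

φ = 91.4°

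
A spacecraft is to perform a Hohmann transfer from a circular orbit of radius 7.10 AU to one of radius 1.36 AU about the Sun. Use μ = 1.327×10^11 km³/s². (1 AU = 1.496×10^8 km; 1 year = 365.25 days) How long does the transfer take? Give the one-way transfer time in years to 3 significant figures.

t = 4.35 years

In km: r₁ = 7.10 × 1.496×10^8 = 1.06216×10^9 km; r₂ = 1.36 × 1.496×10^8 = 2.03456×10^8 km.
Semi-major axis of the transfer orbit: a_t = (1.06216×10^9 + 2.03456×10^8)/2 = 6.32808×10^8 km.
Transfer time t = π√(a_t³/μ) = π√((6.32808×10^8)³ / 1.327×10^11) = 1.373×10^8 s.
Converting: 1.373×10^8 s ÷ 3.15576×10^7 s/year (365.25 × 86400) = 4.35 years.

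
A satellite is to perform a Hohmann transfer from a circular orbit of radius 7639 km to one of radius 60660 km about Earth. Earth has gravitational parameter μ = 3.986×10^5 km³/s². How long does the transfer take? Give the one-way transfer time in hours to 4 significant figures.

The Hohmann ellipse has a_t = (r₁ + r₂)/2 = 34149.5 km.
Transfer time t = π√(a_t³/μ) = π√((34149.5)³ / 3.986×10^5) = 31402 s.
Converting: 31402 s ÷ 3600 s/hour = 8.723 hours.

t = 8.723 hours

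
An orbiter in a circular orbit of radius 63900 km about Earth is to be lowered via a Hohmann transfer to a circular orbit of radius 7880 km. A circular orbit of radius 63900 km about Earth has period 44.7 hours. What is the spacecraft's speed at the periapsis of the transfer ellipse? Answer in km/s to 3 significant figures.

v = 9.48 km/s

From Kepler's third law T² = 4π²r³/μ at r = 63900 km, T = 44.7 hours = 44.7 × 3600 s = 1.6092×10^5 s: μ = 4π²r³/T² = 3.97779×10^5 km³/s².
The Hohmann ellipse has a_t = (r₁ + r₂)/2 = 35890 km.
At periapsis, r = 7880 km.
Applying v² = μ(2/r − 1/a_t): v = 9.480 km/s.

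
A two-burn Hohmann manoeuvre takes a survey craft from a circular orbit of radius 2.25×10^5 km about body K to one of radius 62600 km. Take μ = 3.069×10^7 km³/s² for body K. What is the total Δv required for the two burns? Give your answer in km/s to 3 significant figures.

The Hohmann ellipse has a_t = (r₁ + r₂)/2 = 1.438×10^5 km.
Circular speed at r₁: v₁ = √(μ/r₁) = √(3.069×10^7/2.250×10^5) = 11.679 km/s.
On the transfer ellipse at r₁, v² = μ(2/r − 1/a) gives v_a = √[μ(2/r₁ − 1/a_t)] = 7.7057 km/s.
First burn Δv₁ = |v_a − v₁| = 3.973 km/s.
Circular speed at r₂: v₂ = √(μ/r₂) = 22.1417 km/s.
Transfer-orbit speed at r₂: v_p = √[μ(2/r₂ − 1/a_t)] = 27.6964 km/s.
Second burn Δv₂ = |v₂ − v_p| = 5.555 km/s.
Δv = Δv₁ + Δv₂ = 3.973 + 5.555 = 9.528 km/s.

Δv = 9.53 km/s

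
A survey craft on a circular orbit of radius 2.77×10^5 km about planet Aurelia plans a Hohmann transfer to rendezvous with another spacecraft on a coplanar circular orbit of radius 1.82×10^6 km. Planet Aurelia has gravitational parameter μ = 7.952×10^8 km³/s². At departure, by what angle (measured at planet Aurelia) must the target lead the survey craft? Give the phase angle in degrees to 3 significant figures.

φ = 101°

Transfer-ellipse semi-major axis a_t = (r₁ + r₂)/2 = (2.770×10^5 + 1.820×10^6)/2 = 1.0485×10^6 km.
Transfer time t = π√(a_t³/μ) = 1.1961×10^5 s.
Target angular speed ω₂ = √(μ/r₂³) = 1.1485×10^-5 rad/s.
Angle swept by the target during transfer: ω₂·t = 1.3737 rad = 78.71°.
Arrival is 180° from departure on the ellipse, so φ = 180° − 78.71° = 101°.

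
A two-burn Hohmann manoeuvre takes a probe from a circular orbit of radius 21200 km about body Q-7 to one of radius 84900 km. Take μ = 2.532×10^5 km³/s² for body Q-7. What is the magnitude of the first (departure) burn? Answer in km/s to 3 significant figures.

Δv₁ = 0.916 km/s

Transfer-ellipse semi-major axis a_t = (r₁ + r₂)/2 = (21200 + 84900)/2 = 53050 km.
Circular speed at r = 21200 km: v_c = √(μ/r) = 3.456 km/s.
Vis-viva on the transfer ellipse at r = 21200 km gives v_t = √[μ(2/r − 1/a_t)] = 4.372 km/s.
Δv₁ = |v_t − v_c| = |4.372 − 3.456| = 0.9160 km/s.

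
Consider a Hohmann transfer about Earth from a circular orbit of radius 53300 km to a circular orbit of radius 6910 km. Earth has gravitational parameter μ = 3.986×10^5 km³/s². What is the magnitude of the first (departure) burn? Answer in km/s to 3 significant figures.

Δv₁ = 1.42 km/s

The Hohmann ellipse has a_t = (r₁ + r₂)/2 = 30105 km.
On the circular orbit at r = 53300 km, v_c = √(μ/r) = 2.735 km/s.
Transfer-orbit speed at the same r (vis-viva, a = a_t): v_t = √[μ(2/r − 1/a_t)] = 1.310 km/s.
Δv₁ = |v_t − v_c| = |1.310 − 2.735| = 1.425 km/s.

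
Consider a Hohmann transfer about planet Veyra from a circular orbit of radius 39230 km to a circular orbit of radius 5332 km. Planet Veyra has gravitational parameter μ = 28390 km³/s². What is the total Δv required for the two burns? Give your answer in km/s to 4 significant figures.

Semi-major axis of the transfer orbit: a_t = (39230 + 5332)/2 = 22281 km.
At r₁ the circular-orbit speed is v₁ = √(μ/r₁) = 0.8507 km/s.
Transfer-orbit speed at r₁ (vis-viva): v_a = √[μ(2/r₁ − 1/a_t)] = 0.4162 km/s.
First burn Δv₁ = |v_a − v₁| = 0.4345 km/s.
At r₂, v₂ = √(μ/r₂) = 2.3075 km/s.
Transfer-orbit speed at r₂: v_p = √[μ(2/r₂ − 1/a_t)] = 3.0618 km/s.
Second burn Δv₂ = |v₂ − v_p| = 0.7543 km/s.
Total Δv = Δv₁ + Δv₂ = 1.189 km/s.

Δv = 1.189 km/s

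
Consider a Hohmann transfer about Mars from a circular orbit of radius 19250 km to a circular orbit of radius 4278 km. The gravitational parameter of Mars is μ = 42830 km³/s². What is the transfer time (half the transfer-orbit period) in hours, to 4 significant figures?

t = 5.380 hours

Transfer-ellipse semi-major axis a_t = (r₁ + r₂)/2 = (19250 + 4278)/2 = 11764 km.
By Kepler's third law the transfer-orbit period is T = 2π√(a_t³/μ), so t = T/2 = 19369 s.
Converting: 19369 s ÷ 3600 s/hour = 5.380 hours.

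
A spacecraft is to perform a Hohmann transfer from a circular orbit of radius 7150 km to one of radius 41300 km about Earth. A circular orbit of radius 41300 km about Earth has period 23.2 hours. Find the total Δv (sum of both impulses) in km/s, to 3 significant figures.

From Kepler's third law T² = 4π²r³/μ at r = 41300 km, T = 23.2 hours = 23.2 × 3600 s = 83520 s: μ = 4π²r³/T² = 3.98684×10^5 km³/s².
The Hohmann ellipse has a_t = (r₁ + r₂)/2 = 24225 km.
At r₁ the circular-orbit speed is v₁ = √(μ/r₁) = 7.467 km/s.
On the transfer ellipse at r₁, v² = μ(2/r − 1/a) gives v_p = √[μ(2/r₁ − 1/a_t)] = 9.750 km/s.
First burn Δv₁ = |v_p − v₁| = 2.283 km/s.
Circular speed at r₂: v₂ = √(μ/r₂) = 3.107 km/s.
Transfer-orbit speed at r₂: v_a = √[μ(2/r₂ − 1/a_t)] = 1.688 km/s.
Second burn Δv₂ = |v₂ − v_a| = 1.419 km/s.
Δv = Δv₁ + Δv₂ = 2.283 + 1.419 = 3.702 km/s.

Δv = 3.70 km/s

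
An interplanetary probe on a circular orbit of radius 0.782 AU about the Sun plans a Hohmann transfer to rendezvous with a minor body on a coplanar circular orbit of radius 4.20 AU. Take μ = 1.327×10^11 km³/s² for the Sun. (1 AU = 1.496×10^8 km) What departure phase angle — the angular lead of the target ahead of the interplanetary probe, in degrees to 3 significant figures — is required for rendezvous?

In km: r₁ = 0.782 × 1.496×10^8 = 1.169872×10^8 km; r₂ = 4.20 × 1.496×10^8 = 6.2832×10^8 km.
Semi-major axis of the transfer orbit: a_t = (1.169872×10^8 + 6.2832×10^8)/2 = 3.726536×10^8 km.
The half-period of the transfer ellipse is t = π√(a_t³/μ) = 6.204×10^7 s.
The target's mean motion on its circular orbit is ω₂ = √(μ/r₂³) = 2.313×10^-8 rad/s.
Angle swept by the target during transfer: ω₂·t = 1.435 rad = 82.22°.
Arrival is 180° from departure on the ellipse, so φ = 180° − 82.22° = 97.8°.

φ = 97.8°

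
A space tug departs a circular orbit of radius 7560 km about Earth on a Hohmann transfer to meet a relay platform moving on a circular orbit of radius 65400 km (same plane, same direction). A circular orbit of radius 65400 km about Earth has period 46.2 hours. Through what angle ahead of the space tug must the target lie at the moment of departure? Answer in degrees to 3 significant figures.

φ = 105°

From Kepler's third law T² = 4π²r³/μ at r = 65400 km, T = 46.2 hours = 46.2 × 3600 s = 1.6632×10^5 s: μ = 4π²r³/T² = 3.99212×10^5 km³/s².
Transfer-ellipse semi-major axis a_t = (r₁ + r₂)/2 = (7560 + 65400)/2 = 36480 km.
The half-period of the transfer ellipse is t = π√(a_t³/μ) = 34644 s.
The target's mean motion on its circular orbit is ω₂ = √(μ/r₂³) = 3.7778×10^-5 rad/s.
Angle swept by the target during transfer: ω₂·t = 1.3088 rad = 74.99°.
The space tug traverses 180° on the transfer ellipse, so the target must lead by 180° − 74.99° = 105°.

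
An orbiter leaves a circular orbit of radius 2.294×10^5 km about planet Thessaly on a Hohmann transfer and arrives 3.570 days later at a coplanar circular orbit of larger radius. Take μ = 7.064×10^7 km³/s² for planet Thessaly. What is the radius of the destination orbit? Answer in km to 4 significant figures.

Transfer time t = 3.570 days = 3.08448×10^5 s, and t = π√(a_t³/μ).
So a_t = (μ t²/π²)^(1/3) = (7.064×10^7 × (3.08448×10^5)² / π²)^(1/3) = 8.7978×10^5 km.
Since a_t = (r₁ + r₂)/2, r₂ = 2a_t − r₁ = 2×8.7978×10^5 − 2.294×10^5 = 1.53016×10^6 km.

r₂ = 1.530×10^6 km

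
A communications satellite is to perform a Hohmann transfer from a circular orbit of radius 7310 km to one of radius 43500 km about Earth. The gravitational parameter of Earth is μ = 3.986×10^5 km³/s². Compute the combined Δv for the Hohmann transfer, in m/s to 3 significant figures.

Transfer-ellipse semi-major axis a_t = (r₁ + r₂)/2 = (7310 + 43500)/2 = 25405 km.
Circular speed at r₁: v₁ = √(μ/r₁) = √(3.986×10^5/7310) = 7.3843 km/s.
Transfer-orbit speed at r₁ (v² = μ(2/r − 1/a)): v_p = √[μ(2/r₁ − 1/a_t)] = 9.6626 km/s.
First burn Δv₁ = |v_p − v₁| = 2.2783 km/s.
At r₂, v₂ = √(μ/r₂) = 3.0271 km/s.
Transfer-orbit speed at r₂: v_a = √[μ(2/r₂ − 1/a_t)] = 1.6238 km/s.
Second burn Δv₂ = |v₂ − v_a| = 1.4033 km/s.
Total Δv = Δv₁ + Δv₂ = 3.682 km/s.

Δv = 3680 m/s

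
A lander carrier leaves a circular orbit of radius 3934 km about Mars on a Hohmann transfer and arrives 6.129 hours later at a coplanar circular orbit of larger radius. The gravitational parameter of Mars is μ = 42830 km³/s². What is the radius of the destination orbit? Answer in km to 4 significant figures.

r₂ = 21730 km

Transfer time t = 6.129 hours = 22064.4 s, and t = π√(a_t³/μ).
So a_t = (μ t²/π²)^(1/3) = (42830 × (22064.4)² / π²)^(1/3) = 12832 km.
Since a_t = (r₁ + r₂)/2, r₂ = 2a_t − r₁ = 2×12832 − 3934 = 21730 km.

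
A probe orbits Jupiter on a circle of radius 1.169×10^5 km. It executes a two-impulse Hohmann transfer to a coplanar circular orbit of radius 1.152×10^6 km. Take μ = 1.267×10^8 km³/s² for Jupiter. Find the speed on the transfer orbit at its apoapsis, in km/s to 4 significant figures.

v = 4.502 km/s

The Hohmann ellipse has a_t = (r₁ + r₂)/2 = 6.3445×10^5 km.
At apoapsis, r = 1.152×10^6 km.
From the vis-viva equation, v = √[μ(2/r − 1/a_t)] = 4.502 km/s.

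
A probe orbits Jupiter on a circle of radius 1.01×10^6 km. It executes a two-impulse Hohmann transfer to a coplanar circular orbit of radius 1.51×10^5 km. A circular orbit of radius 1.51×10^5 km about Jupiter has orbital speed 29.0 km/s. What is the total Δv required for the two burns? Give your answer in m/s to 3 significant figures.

From the circular-orbit relation v² = μ/r at r = 1.51×10^5 km: μ = v²r = (29.0)² × 1.51×10^5 = 1.26991×10^8 km³/s².
Semi-major axis of the transfer orbit: a_t = (1.010×10^6 + 1.510×10^5)/2 = 5.805×10^5 km.
Circular speed at r₁: v₁ = √(μ/r₁) = √(1.26991×10^8/1.010×10^6) = 11.213 km/s.
On the transfer ellipse at r₁, vis-viva equation gives v_a = √[μ(2/r₁ − 1/a_t)] = 5.7189 km/s.
First burn Δv₁ = |v_a − v₁| = 5.494 km/s.
At r₂, v₂ = √(μ/r₂) = 29.000 km/s.
Transfer-orbit speed at r₂: v_p = √[μ(2/r₂ − 1/a_t)] = 38.252 km/s.
Second burn Δv₂ = |v₂ − v_p| = 9.252 km/s.
Δv = Δv₁ + Δv₂ = 5.494 + 9.252 = 14.75 km/s.

Δv = 14700 m/s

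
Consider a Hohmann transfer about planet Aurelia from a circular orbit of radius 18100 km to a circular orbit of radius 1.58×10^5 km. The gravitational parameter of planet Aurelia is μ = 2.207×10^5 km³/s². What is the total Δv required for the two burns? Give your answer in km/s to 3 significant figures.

Semi-major axis of the transfer orbit: a_t = (18100 + 1.580×10^5)/2 = 88050 km.
At r₁ the circular-orbit speed is v₁ = √(μ/r₁) = 3.492 km/s.
Transfer-orbit speed at r₁ (vis-viva): v_p = √[μ(2/r₁ − 1/a_t)] = 4.678 km/s.
First burn Δv₁ = |v_p − v₁| = 1.186 km/s.
Circular speed at r₂: v₂ = √(μ/r₂) = 1.18188 km/s.
Transfer-orbit speed at r₂: v_a = √[μ(2/r₂ − 1/a_t)] = 0.535855 km/s.
Second burn Δv₂ = |v₂ − v_a| = 0.6460 km/s.
Total Δv = Δv₁ + Δv₂ = 1.832 km/s.

Δv = 1.83 km/s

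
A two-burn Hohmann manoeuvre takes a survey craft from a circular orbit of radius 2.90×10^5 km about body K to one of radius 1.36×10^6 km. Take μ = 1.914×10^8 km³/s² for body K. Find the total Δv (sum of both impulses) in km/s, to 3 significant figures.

Semi-major axis of the transfer orbit: a_t = (2.900×10^5 + 1.360×10^6)/2 = 8.250×10^5 km.
At r₁ the circular-orbit speed is v₁ = √(μ/r₁) = 25.6905 km/s.
On the transfer ellipse at r₁, vis-viva equation gives v_p = √[μ(2/r₁ − 1/a_t)] = 32.9848 km/s.
First burn Δv₁ = |v_p − v₁| = 7.294 km/s.
At r₂, v₂ = √(μ/r₂) = 11.8632 km/s.
Transfer-orbit speed at r₂: v_a = √[μ(2/r₂ − 1/a_t)] = 7.03353 km/s.
Second burn Δv₂ = |v₂ − v_a| = 4.830 km/s.
Δv = Δv₁ + Δv₂ = 7.294 + 4.830 = 12.12 km/s.

Δv = 12.1 km/s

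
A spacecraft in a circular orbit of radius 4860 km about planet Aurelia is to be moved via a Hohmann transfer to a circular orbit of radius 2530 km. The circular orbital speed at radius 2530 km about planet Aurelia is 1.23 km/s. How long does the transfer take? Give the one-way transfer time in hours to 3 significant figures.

t = 3.17 hours

From the circular-orbit relation v² = μ/r at r = 2530 km: μ = v²r = (1.23)² × 2530 = 3827.64 km³/s².
The Hohmann ellipse has a_t = (r₁ + r₂)/2 = 3695 km.
Transfer time t = π√(a_t³/μ) = π√((3695)³ / 3827.64) = 11410 s.
Converting: 11410 s ÷ 3600 s/hour = 3.17 hours.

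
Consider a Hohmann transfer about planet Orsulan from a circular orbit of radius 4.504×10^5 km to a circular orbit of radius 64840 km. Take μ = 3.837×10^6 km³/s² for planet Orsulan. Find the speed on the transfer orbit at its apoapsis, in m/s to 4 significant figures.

v = 1464 m/s

Semi-major axis of the transfer orbit: a_t = (4.504×10^5 + 64840)/2 = 2.5762×10^5 km.
At apoapsis, r = 4.504×10^5 km.
Applying v² = μ(2/r − 1/a_t): v = 1.464 km/s.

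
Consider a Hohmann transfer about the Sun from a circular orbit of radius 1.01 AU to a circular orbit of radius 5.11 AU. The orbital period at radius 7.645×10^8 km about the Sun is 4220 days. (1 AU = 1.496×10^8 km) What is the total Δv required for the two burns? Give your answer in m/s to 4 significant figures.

From Kepler's third law T² = 4π²r³/μ at r = 7.645×10^8 km, T = 4220 days = 4220 × 86400 s = 3.64608×10^8 s: μ = 4π²r³/T² = 1.32690×10^11 km³/s².
In km: r₁ = 1.01 × 1.496×10^8 = 1.51096×10^8 km; r₂ = 5.11 × 1.496×10^8 = 7.64456×10^8 km.
The Hohmann ellipse has a_t = (r₁ + r₂)/2 = 4.57776×10^8 km.
Circular speed at r₁: v₁ = √(μ/r₁) = √(1.32690×10^11/1.51096×10^8) = 29.634 km/s.
On the transfer ellipse at r₁, vis-viva gives v_p = √[μ(2/r₁ − 1/a_t)] = 38.295 km/s.
First burn Δv₁ = |v_p − v₁| = 8.661 km/s.
Circular speed at r₂: v₂ = √(μ/r₂) = 13.175 km/s.
Transfer-orbit speed at r₂: v_a = √[μ(2/r₂ − 1/a_t)] = 7.5691 km/s.
Second burn Δv₂ = |v₂ − v_a| = 5.606 km/s.
Δv = Δv₁ + Δv₂ = 8.661 + 5.606 = 14.27 km/s.

Δv = 14270 m/s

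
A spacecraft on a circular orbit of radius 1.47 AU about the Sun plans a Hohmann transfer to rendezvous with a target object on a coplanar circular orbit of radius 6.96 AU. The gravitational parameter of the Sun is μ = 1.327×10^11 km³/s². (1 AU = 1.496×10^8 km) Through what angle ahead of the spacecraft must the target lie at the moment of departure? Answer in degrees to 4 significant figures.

In km: r₁ = 1.47 × 1.496×10^8 = 2.19912×10^8 km; r₂ = 6.96 × 1.496×10^8 = 1.041216×10^9 km.
Semi-major axis of the transfer orbit: a_t = (2.19912×10^8 + 1.041216×10^9)/2 = 6.30564×10^8 km.
Transfer time t = π√(a_t³/μ) = 1.3656×10^8 s.
Target angular speed ω₂ = √(μ/r₂³) = 1.0842×10^-8 rad/s.
Angle swept by the target during transfer: ω₂·t = 1.4806 rad = 84.83°.
Arrival is 180° from departure on the ellipse, so φ = 180° − 84.83° = 95.17°.

φ = 95.17°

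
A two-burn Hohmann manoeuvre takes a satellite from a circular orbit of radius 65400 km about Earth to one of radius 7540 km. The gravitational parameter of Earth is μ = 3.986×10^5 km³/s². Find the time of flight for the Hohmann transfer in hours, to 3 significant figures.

The Hohmann ellipse has a_t = (r₁ + r₂)/2 = 36470 km.
Transfer time t = π√(a_t³/μ) = π√((36470)³ / 3.986×10^5) = 34660 s.
Converting: 34660 s ÷ 3600 s/hour = 9.63 hours.

t = 9.63 hours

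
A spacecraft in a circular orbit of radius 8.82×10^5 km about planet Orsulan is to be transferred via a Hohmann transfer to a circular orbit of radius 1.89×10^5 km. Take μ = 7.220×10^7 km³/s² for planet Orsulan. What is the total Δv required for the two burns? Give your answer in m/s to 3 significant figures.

Transfer-ellipse semi-major axis a_t = (r₁ + r₂)/2 = (8.820×10^5 + 1.890×10^5)/2 = 5.355×10^5 km.
At r₁ the circular-orbit speed is v₁ = √(μ/r₁) = 9.0476 km/s.
Transfer-orbit speed at r₁ (v² = μ(2/r − 1/a)): v_a = √[μ(2/r₁ − 1/a_t)] = 5.3751 km/s.
First burn Δv₁ = |v_a − v₁| = 3.6725 km/s.
At r₂, v₂ = √(μ/r₂) = 19.5451 km/s.
Transfer-orbit speed at r₂: v_p = √[μ(2/r₂ − 1/a_t)] = 25.0837 km/s.
Second burn Δv₂ = |v₂ − v_p| = 5.5386 km/s.
Total Δv = Δv₁ + Δv₂ = 9.211 km/s.

Δv = 9210 m/s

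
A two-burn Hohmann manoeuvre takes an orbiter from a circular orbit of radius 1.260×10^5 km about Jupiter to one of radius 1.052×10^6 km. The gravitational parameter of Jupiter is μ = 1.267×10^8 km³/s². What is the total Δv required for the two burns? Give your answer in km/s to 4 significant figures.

The Hohmann ellipse has a_t = (r₁ + r₂)/2 = 5.890×10^5 km.
At r₁ the circular-orbit speed is v₁ = √(μ/r₁) = 31.71 km/s.
Transfer-orbit speed at r₁ (v² = μ(2/r − 1/a)): v_p = √[μ(2/r₁ − 1/a_t)] = 42.38 km/s.
First burn Δv₁ = |v_p − v₁| = 10.67 km/s.
Circular speed at r₂: v₂ = √(μ/r₂) = 10.9744 km/s.
Transfer-orbit speed at r₂: v_a = √[μ(2/r₂ − 1/a_t)] = 5.07584 km/s.
Second burn Δv₂ = |v₂ − v_a| = 5.899 km/s.
Total Δv = Δv₁ + Δv₂ = 16.57 km/s.

Δv = 16.57 km/s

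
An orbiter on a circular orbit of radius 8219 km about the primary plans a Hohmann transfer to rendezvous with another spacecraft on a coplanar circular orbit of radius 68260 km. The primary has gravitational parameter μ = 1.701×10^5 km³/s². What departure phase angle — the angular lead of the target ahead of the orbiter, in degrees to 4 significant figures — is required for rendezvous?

φ = 104.5°

Semi-major axis of the transfer orbit: a_t = (8219 + 68260)/2 = 38239.5 km.
The half-period of the transfer ellipse is t = π√(a_t³/μ) = 56959.5 s.
The target's mean motion on its circular orbit is ω₂ = √(μ/r₂³) = 2.31261×10^-5 rad/s.
Angle swept by the target during transfer: ω₂·t = 1.31725 rad = 75.47°.
Arrival is 180° from departure on the ellipse, so φ = 180° − 75.47° = 104.5°.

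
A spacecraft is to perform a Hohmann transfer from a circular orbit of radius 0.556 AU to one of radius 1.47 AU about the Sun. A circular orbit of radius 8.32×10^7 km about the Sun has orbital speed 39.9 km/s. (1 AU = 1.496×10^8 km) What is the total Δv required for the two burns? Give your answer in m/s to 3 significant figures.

From the circular-orbit relation v² = μ/r at r = 8.32×10^7 km: μ = v²r = (39.9)² × 8.32×10^7 = 1.32455×10^11 km³/s².
In km: r₁ = 0.556 × 1.496×10^8 = 8.31776×10^7 km; r₂ = 1.47 × 1.496×10^8 = 2.19912×10^8 km.
Semi-major axis of the transfer orbit: a_t = (8.31776×10^7 + 2.19912×10^8)/2 = 1.515448×10^8 km.
Circular speed at r₁: v₁ = √(μ/r₁) = √(1.32455×10^11/8.31776×10^7) = 39.905 km/s.
Transfer-orbit speed at r₁ (v² = μ(2/r − 1/a)): v_p = √[μ(2/r₁ − 1/a_t)] = 48.071 km/s.
First burn Δv₁ = |v_p − v₁| = 8.166 km/s.
Circular speed at r₂: v₂ = √(μ/r₂) = 24.54 km/s.
Transfer-orbit speed at r₂: v_a = √[μ(2/r₂ − 1/a_t)] = 18.18 km/s.
Second burn Δv₂ = |v₂ − v_a| = 6.360 km/s.
Total Δv = Δv₁ + Δv₂ = 14.53 km/s.

Δv = 14500 m/s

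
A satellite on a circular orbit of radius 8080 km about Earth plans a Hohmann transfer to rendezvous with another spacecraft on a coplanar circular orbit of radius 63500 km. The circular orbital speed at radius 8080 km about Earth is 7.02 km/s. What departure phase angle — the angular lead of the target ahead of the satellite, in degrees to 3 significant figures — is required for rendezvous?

φ = 104°

From the circular-orbit relation v² = μ/r at r = 8080 km: μ = v²r = (7.02)² × 8080 = 3.98186×10^5 km³/s².
Transfer-ellipse semi-major axis a_t = (r₁ + r₂)/2 = (8080 + 63500)/2 = 35790 km.
The half-period of the transfer ellipse is t = π√(a_t³/μ) = 33709 s.
The target's mean motion on its circular orbit is ω₂ = √(μ/r₂³) = 3.9435×10^-5 rad/s.
Angle swept by the target during transfer: ω₂·t = 1.3293 rad = 76.16°.
The satellite traverses 180° on the transfer ellipse, so the target must lead by 180° − 76.16° = 104°.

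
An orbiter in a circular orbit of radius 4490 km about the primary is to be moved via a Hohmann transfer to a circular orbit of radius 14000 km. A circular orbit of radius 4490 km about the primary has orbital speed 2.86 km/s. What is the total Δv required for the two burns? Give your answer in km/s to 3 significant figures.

Δv = 1.15 km/s

From the circular-orbit relation v² = μ/r at r = 4490 km: μ = v²r = (2.86)² × 4490 = 36726.4 km³/s².
Transfer-ellipse semi-major axis a_t = (r₁ + r₂)/2 = (4490 + 14000)/2 = 9245 km.
Circular speed at r₁: v₁ = √(μ/r₁) = √(36726.4/4490) = 2.8600 km/s.
On the transfer ellipse at r₁, vis-viva gives v_p = √[μ(2/r₁ − 1/a_t)] = 3.5195 km/s.
First burn Δv₁ = |v_p − v₁| = 0.6595 km/s.
At r₂, v₂ = √(μ/r₂) = 1.61966 km/s.
Transfer-orbit speed at r₂: v_a = √[μ(2/r₂ − 1/a_t)] = 1.12874 km/s.
Second burn Δv₂ = |v₂ − v_a| = 0.4909 km/s.
Δv = Δv₁ + Δv₂ = 0.6595 + 0.4909 = 1.150 km/s.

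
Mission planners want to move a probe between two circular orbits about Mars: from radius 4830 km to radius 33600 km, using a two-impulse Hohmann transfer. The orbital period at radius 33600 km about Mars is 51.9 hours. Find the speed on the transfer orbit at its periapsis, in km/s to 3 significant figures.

From Kepler's third law T² = 4π²r³/μ at r = 33600 km, T = 51.9 hours = 51.9 × 3600 s = 1.8684×10^5 s: μ = 4π²r³/T² = 42898.1 km³/s².
Transfer-ellipse semi-major axis a_t = (r₁ + r₂)/2 = (4830 + 33600)/2 = 19215 km.
The periapsis of the transfer ellipse is at r = 4830 km.
Applying v² = μ(2/r − 1/a_t): v = 3.941 km/s.

v = 3.94 km/s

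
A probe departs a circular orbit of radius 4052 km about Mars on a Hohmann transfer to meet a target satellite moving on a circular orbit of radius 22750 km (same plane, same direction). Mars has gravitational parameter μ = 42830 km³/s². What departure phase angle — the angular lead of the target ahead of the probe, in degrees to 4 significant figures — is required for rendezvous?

φ = 98.62°

Transfer-ellipse semi-major axis a_t = (r₁ + r₂)/2 = (4052 + 22750)/2 = 13401 km.
The half-period of the transfer ellipse is t = π√(a_t³/μ) = 23550 s.
Target angular speed ω₂ = √(μ/r₂³) = 6.031×10^-5 rad/s.
Angle swept by the target during transfer: ω₂·t = 1.4203 rad = 81.38°.
The probe traverses 180° on the transfer ellipse, so the target must lead by 180° − 81.38° = 98.62°.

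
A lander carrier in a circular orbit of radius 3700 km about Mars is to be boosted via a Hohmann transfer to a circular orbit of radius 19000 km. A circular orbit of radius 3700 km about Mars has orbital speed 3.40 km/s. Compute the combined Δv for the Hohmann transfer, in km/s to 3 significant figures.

From the circular-orbit relation v² = μ/r at r = 3700 km: μ = v²r = (3.40)² × 3700 = 42772.0 km³/s².
Transfer-ellipse semi-major axis a_t = (r₁ + r₂)/2 = (3700 + 19000)/2 = 11350 km.
Circular speed at r₁: v₁ = √(μ/r₁) = √(42772.0/3700) = 3.400 km/s.
Transfer-orbit speed at r₁ (vis-viva equation): v_p = √[μ(2/r₁ − 1/a_t)] = 4.399 km/s.
First burn Δv₁ = |v_p − v₁| = 0.9990 km/s.
Circular speed at r₂: v₂ = √(μ/r₂) = 1.50039 km/s.
Transfer-orbit speed at r₂: v_a = √[μ(2/r₂ − 1/a_t)] = 0.856655 km/s.
Second burn Δv₂ = |v₂ − v_a| = 0.6437 km/s.
Δv = Δv₁ + Δv₂ = 0.9990 + 0.6437 = 1.643 km/s.

Δv = 1.64 km/s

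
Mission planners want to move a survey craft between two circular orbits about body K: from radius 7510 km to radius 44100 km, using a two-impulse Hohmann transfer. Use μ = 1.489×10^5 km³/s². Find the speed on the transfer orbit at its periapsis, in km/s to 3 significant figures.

v = 5.82 km/s

Transfer-ellipse semi-major axis a_t = (r₁ + r₂)/2 = (7510 + 44100)/2 = 25805 km.
The periapsis of the transfer ellipse is at r = 7510 km.
From the vis-viva equation, v = √[μ(2/r − 1/a_t)] = 5.821 km/s.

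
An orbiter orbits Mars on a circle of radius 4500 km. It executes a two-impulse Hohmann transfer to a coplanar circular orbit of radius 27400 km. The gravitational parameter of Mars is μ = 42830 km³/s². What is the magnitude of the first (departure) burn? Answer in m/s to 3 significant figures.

Semi-major axis of the transfer orbit: a_t = (4500 + 27400)/2 = 15950 km.
On the circular orbit at r = 4500 km, v_c = √(μ/r) = 3.08509 km/s.
Vis-viva on the transfer ellipse at r = 4500 km gives v_t = √[μ(2/r − 1/a_t)] = 4.04355 km/s.
Δv₁ = |v_t − v_c| = |4.04355 − 3.08509| = 0.9585 km/s.

Δv₁ = 958 m/s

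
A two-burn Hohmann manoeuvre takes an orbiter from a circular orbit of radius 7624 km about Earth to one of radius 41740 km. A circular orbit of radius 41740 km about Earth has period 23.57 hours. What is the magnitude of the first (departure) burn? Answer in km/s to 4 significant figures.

Δv₁ = 2.173 km/s

From Kepler's third law T² = 4π²r³/μ at r = 41740 km, T = 23.57 hours = 23.57 × 3600 s = 84852 s: μ = 4π²r³/T² = 3.98743×10^5 km³/s².
Transfer-ellipse semi-major axis a_t = (r₁ + r₂)/2 = (7624 + 41740)/2 = 24682 km.
Circular speed at r = 7624 km: v_c = √(μ/r) = 7.232 km/s.
Vis-viva on the transfer ellipse at r = 7624 km gives v_t = √[μ(2/r − 1/a_t)] = 9.405 km/s.
Δv₁ = |v_t − v_c| = |9.405 − 7.232| = 2.173 km/s.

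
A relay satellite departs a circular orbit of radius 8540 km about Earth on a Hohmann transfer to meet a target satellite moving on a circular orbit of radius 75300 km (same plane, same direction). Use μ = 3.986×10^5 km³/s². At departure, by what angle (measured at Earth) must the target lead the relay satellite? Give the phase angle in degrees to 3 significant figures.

φ = 105°

Semi-major axis of the transfer orbit: a_t = (8540 + 75300)/2 = 41920 km.
Transfer time t = π√(a_t³/μ) = 42710 s.
Target angular speed ω₂ = √(μ/r₂³) = 3.055×10^-5 rad/s.
Angle swept by the target during transfer: ω₂·t = 1.305 rad = 74.77°.
The relay satellite traverses 180° on the transfer ellipse, so the target must lead by 180° − 74.77° = 105°.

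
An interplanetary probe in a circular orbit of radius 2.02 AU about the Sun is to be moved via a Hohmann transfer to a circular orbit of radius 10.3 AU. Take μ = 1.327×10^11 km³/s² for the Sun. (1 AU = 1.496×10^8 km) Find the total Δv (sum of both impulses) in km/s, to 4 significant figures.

In km: r₁ = 2.02 × 1.496×10^8 = 3.02192×10^8 km; r₂ = 10.3 × 1.496×10^8 = 1.54088×10^9 km.
The Hohmann ellipse has a_t = (r₁ + r₂)/2 = 9.21536×10^8 km.
At r₁ the circular-orbit speed is v₁ = √(μ/r₁) = 20.955 km/s.
Transfer-orbit speed at r₁ (vis-viva): v_p = √[μ(2/r₁ − 1/a_t)] = 27.097 km/s.
First burn Δv₁ = |v_p − v₁| = 6.142 km/s.
Circular speed at r₂: v₂ = √(μ/r₂) = 9.280 km/s.
Transfer-orbit speed at r₂: v_a = √[μ(2/r₂ − 1/a_t)] = 5.314 km/s.
Second burn Δv₂ = |v₂ − v_a| = 3.966 km/s.
Δv = Δv₁ + Δv₂ = 6.142 + 3.966 = 10.11 km/s.

Δv = 10.11 km/s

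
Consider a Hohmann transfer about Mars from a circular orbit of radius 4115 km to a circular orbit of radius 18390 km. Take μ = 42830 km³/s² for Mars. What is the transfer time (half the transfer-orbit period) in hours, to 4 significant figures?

t = 5.033 hours

Transfer-ellipse semi-major axis a_t = (r₁ + r₂)/2 = (4115 + 18390)/2 = 11252.5 km.
By Kepler's third law the transfer-orbit period is T = 2π√(a_t³/μ), so t = T/2 = 18120 s.
Converting: 18120 s ÷ 3600 s/hour = 5.033 hours.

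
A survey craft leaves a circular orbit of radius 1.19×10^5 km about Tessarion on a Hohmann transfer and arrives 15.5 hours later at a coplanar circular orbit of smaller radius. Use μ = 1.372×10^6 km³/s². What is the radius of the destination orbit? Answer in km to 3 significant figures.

Transfer time t = 15.5 hours = 55800 s, and t = π√(a_t³/μ).
So a_t = (μ t²/π²)^(1/3) = (1.372×10^6 × (55800)² / π²)^(1/3) = 75644 km.
Since a_t = (r₁ + r₂)/2, r₂ = 2a_t − r₁ = 2×75644 − 1.190×10^5 = 32288 km.

r₂ = 32300 km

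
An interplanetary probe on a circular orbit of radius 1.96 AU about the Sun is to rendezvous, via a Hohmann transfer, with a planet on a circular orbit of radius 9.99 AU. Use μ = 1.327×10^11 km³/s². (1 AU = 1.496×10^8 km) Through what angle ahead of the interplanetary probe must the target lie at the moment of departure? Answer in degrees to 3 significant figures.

φ = 96.7°

In km: r₁ = 1.96 × 1.496×10^8 = 2.93216×10^8 km; r₂ = 9.99 × 1.496×10^8 = 1.494504×10^9 km.
Semi-major axis of the transfer orbit: a_t = (2.93216×10^8 + 1.494504×10^9)/2 = 8.9386×10^8 km.
Transfer time t = π√(a_t³/μ) = 2.3047×10^8 s.
Target angular speed ω₂ = √(μ/r₂³) = 6.3051×10^-9 rad/s.
Angle swept by the target during transfer: ω₂·t = 1.4531 rad = 83.26°.
The interplanetary probe traverses 180° on the transfer ellipse, so the target must lead by 180° − 83.26° = 96.7°.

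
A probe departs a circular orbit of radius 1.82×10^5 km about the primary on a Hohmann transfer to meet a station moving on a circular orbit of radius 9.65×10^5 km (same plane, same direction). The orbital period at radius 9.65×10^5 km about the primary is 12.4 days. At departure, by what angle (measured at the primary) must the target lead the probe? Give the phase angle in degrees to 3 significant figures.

φ = 97.5°

From Kepler's third law T² = 4π²r³/μ at r = 9.65×10^5 km, T = 12.4 days = 12.4 × 86400 s = 1.07136×10^6 s: μ = 4π²r³/T² = 3.09080×10^7 km³/s².
Transfer-ellipse semi-major axis a_t = (r₁ + r₂)/2 = (1.820×10^5 + 9.650×10^5)/2 = 5.735×10^5 km.
Transfer time t = π√(a_t³/μ) = 2.454×10^5 s.
The target's mean motion on its circular orbit is ω₂ = √(μ/r₂³) = 5.865×10^-6 rad/s.
Angle swept by the target during transfer: ω₂·t = 1.4393 rad = 82.47°.
The probe traverses 180° on the transfer ellipse, so the target must lead by 180° − 82.47° = 97.5°.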